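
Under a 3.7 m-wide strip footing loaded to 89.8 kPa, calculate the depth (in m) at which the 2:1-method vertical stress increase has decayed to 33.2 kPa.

z ≈ 6.31 m

2:1 spreading — at depth z the loaded area has grown by z in each plan dimension:
qB/(B+z) = Δσ_z ⇒ z = qB/Δσ_z − B = 89.8×3.7/33.2 − 3.7 = 6.308 m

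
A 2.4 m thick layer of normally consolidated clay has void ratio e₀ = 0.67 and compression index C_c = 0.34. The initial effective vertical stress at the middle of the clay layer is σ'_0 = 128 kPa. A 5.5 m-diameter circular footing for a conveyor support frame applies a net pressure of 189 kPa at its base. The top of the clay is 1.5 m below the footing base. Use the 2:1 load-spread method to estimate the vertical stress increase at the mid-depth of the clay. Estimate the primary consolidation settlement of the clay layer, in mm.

Mid-depth of clay below the footing base: z = 1.5 + 2.4/2 = 2.7 m.
Stress increase at mid-clay by the 2:1 spreading method:
Δσ ≈ qD²/(D+z)² = 189×5.5²/(5.5+2.7)² = 85.028 kPa
Final effective stress: σ'_f = σ'_0 + Δσ = 128 + 85.028 = 213.03 kPa.
Normally consolidated clay, so the full stress increment lies on the virgin compression line:
S_c = C_c·H/(1+e₀)·log₁₀(σ'_f/σ'_0) = 0.34×2.4/(1+0.67)×log₁₀(213.03/128)
    = 0.48862 × 0.22123 = 0.1081 m

S_c ≈ 108 mm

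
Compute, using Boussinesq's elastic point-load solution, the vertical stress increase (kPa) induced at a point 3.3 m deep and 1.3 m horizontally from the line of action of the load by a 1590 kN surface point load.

Boussinesq vertical stress below a point load on an elastic half-space:
Δσ_z = 3P/(2πz²) · [1 + (r/z)²]^(−5/2)
r/z = 1.3/3.3 = 0.39394; [1+(r/z)²]^(−5/2) = 0.69722.
Δσ_z = 3×1590/(2π×3.3²) × 0.69722 = 69.712 × 0.69722 = 48.6 kPa

Δσ_z ≈ 48.6 kPa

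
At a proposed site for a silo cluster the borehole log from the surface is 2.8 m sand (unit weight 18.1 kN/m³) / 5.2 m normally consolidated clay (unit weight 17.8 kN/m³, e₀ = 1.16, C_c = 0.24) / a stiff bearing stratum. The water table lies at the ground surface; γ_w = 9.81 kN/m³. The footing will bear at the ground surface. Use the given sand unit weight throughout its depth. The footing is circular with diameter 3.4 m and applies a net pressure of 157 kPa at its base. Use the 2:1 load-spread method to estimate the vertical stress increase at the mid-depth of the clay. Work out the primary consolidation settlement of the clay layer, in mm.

Mid-depth of clay below the ground surface: z = 2.8 + 5.2/2 = 5.4 m.
Total vertical stress at mid-clay: σ_v = 18.1×2.8 + 17.8×2.6 = 96.96 kPa.
Pore pressure: u = 9.81×(5.4 − 0) = 52.974 kPa.
Initial effective stress: σ'_0 = σ_v − u = 96.96 − 52.974 = 43.986 kPa.
Stress increase at mid-clay by the 2:1 spreading method:
Δσ ≈ qD²/(D+z)² = 157×3.4²/(3.4+5.4)² = 23.436 kPa
Final effective stress: σ'_f = σ'_0 + Δσ = 43.986 + 23.436 = 67.422 kPa.
Normally consolidated clay, so the full stress increment lies on the virgin compression line:
S_c = C_c·H/(1+e₀)·log₁₀(σ'_f/σ'_0) = 0.24×5.2/(1+1.16)×log₁₀(67.422/43.986)
    = 0.57778 × 0.18549 = 0.1072 m

S_c ≈ 107 mm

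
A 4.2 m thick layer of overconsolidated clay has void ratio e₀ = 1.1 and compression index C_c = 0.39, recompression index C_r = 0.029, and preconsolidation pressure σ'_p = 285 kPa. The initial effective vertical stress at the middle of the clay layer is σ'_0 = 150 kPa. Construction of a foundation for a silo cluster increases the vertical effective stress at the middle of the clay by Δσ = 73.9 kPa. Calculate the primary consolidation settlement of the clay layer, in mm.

Final effective stress: σ'_f = 150 + 73.9 = 223.9 kPa.
σ'_f = 223.9 ≤ σ'_p = 285 kPa, so the clay remains overconsolidated and only the recompression index applies:
S_c = C_r·H/(1+e₀)·log₁₀(σ'_f/σ'_0) = 0.029×4.2/2.1×log₁₀(223.9/150)
    = 0.058 × 0.17396 = 0.01009 m

S_c ≈ 10.1 mm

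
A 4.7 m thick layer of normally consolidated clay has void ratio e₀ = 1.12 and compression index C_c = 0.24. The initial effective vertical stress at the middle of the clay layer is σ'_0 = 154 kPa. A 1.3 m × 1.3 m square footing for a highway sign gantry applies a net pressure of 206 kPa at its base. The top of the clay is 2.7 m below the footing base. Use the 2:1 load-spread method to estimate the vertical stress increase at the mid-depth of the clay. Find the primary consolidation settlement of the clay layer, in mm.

Mid-depth of clay below the footing base: z = 2.7 + 4.7/2 = 5.05 m.
Stress increase at mid-clay by the 2:1 spreading method:
Δσ = qBL/((B+z)(L+z)) = 206×1.3×1.3/((1.3+5.05)(1.3+5.05)) = 8.6339 kPa
Final effective stress: σ'_f = σ'_0 + Δσ = 154 + 8.6339 = 162.63 kPa.
Normally consolidated clay, so the full stress increment lies on the virgin compression line:
S_c = C_c·H/(1+e₀)·log₁₀(σ'_f/σ'_0) = 0.24×4.7/(1+1.12)×log₁₀(162.63/154)
    = 0.53208 × 0.02368 = 0.0126 m

S_c ≈ 12.6 mm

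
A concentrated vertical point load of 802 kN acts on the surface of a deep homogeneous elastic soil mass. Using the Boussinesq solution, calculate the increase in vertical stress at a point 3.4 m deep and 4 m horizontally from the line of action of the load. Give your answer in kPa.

Boussinesq vertical stress below a point load on an elastic half-space:
Δσ_z = 3P/(2πz²) · [1 + (r/z)²]^(−5/2)
r/z = 4/3.4 = 1.1765; [1+(r/z)²]^(−5/2) = 0.11395.
Δσ_z = 3×802/(2π×3.4²) × 0.11395 = 33.125 × 0.11395 = 3.775 kPa

Δσ_z ≈ 3.77 kPa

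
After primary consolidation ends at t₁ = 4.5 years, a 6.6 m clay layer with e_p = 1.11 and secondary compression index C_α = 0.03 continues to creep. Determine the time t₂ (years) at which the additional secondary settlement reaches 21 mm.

t₂ ≈ 7.53 years

S_s = C_α·H/(1+e_p)·log₁₀(t₂/t₁) ⇒ log₁₀(t₂/t₁) = S_s·(1+e_p)/(C_α·H).
log₁₀(t₂/t₁) = 0.021 × (1+1.11) / (0.03×6.6) = 0.2238
t₂ = t₁ × 10^0.2238 = 4.5 × 1.674 = 7.534 years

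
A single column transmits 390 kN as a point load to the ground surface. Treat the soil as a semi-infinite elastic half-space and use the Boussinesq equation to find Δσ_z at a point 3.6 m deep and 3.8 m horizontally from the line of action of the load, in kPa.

Boussinesq vertical stress below a point load on an elastic half-space:
Δσ_z = 3P/(2πz²) · [1 + (r/z)²]^(−5/2)
r/z = 3.8/3.6 = 1.0556; [1+(r/z)²]^(−5/2) = 0.15386.
Δσ_z = 3×390/(2π×3.6²) × 0.15386 = 14.368 × 0.15386 = 2.211 kPa

Δσ_z ≈ 2.21 kPa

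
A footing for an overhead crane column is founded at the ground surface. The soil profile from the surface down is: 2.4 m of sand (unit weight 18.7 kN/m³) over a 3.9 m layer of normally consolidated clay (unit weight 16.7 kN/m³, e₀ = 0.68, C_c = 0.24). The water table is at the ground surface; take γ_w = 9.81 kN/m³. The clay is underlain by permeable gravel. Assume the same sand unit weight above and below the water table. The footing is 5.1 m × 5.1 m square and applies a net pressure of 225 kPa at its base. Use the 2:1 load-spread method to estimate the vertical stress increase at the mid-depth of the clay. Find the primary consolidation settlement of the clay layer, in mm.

S_c ≈ 256 mm

Mid-depth of clay below the ground surface: z = 2.4 + 3.9/2 = 4.35 m.
Total vertical stress at mid-clay: σ_v = 18.7×2.4 + 16.7×1.95 = 77.445 kPa.
Pore pressure: u = 9.81×(4.35 − 0) = 42.673 kPa.
Initial effective stress: σ'_0 = σ_v − u = 77.445 − 42.673 = 34.772 kPa.
Stress increase at mid-clay by the 2:1 spreading method:
Δσ = qBL/((B+z)(L+z)) = 225×5.1×5.1/((5.1+4.35)(5.1+4.35)) = 65.533 kPa
Final effective stress: σ'_f = σ'_0 + Δσ = 34.772 + 65.533 = 100.31 kPa.
Normally consolidated clay, so the full stress increment lies on the virgin compression line:
S_c = C_c·H/(1+e₀)·log₁₀(σ'_f/σ'_0) = 0.24×3.9/(1+0.68)×log₁₀(100.31/34.772)
    = 0.55714 × 0.46011 = 0.2563 m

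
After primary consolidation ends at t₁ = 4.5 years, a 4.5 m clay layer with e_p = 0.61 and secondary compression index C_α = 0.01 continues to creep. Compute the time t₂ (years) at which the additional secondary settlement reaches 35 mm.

S_s = C_α·H/(1+e_p)·log₁₀(t₂/t₁) ⇒ log₁₀(t₂/t₁) = S_s·(1+e_p)/(C_α·H).
log₁₀(t₂/t₁) = 0.035 × (1+0.61) / (0.01×4.5) = 1.252
t₂ = t₁ × 10^1.252 = 4.5 × 17.87 = 80.43 years

t₂ ≈ 80.4 years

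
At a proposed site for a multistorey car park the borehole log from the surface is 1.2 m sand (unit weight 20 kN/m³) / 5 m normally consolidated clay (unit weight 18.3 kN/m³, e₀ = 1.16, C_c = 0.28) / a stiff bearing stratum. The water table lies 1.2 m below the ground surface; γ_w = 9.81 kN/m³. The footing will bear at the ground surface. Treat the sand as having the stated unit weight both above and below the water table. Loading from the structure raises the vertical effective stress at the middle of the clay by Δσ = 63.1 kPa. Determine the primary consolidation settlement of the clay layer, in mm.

Mid-depth of clay below the ground surface: z = 1.2 + 5/2 = 3.7 m.
Total vertical stress at mid-clay: σ_v = 20×1.2 + 18.3×2.5 = 69.75 kPa.
Pore pressure: u = 9.81×(3.7 − 1.2) = 24.525 kPa.
Initial effective stress: σ'_0 = σ_v − u = 69.75 − 24.525 = 45.225 kPa.
Final effective stress: σ'_f = σ'_0 + Δσ = 45.225 + 63.1 = 108.33 kPa.
Normally consolidated clay, so the full stress increment lies on the virgin compression line:
S_c = C_c·H/(1+e₀)·log₁₀(σ'_f/σ'_0) = 0.28×5/(1+1.16)×log₁₀(108.33/45.225)
    = 0.64815 × 0.37937 = 0.2459 m

S_c ≈ 246 mm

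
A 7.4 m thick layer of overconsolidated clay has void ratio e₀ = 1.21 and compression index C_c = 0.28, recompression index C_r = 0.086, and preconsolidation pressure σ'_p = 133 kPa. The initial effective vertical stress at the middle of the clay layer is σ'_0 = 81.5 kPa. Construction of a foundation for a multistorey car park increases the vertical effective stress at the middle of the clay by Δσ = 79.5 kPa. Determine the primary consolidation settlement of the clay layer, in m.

Final effective stress: σ'_f = 81.5 + 79.5 = 161 kPa.
σ'_f = 161 > σ'_p = 133 kPa, so the stress path crosses the preconsolidation pressure — recompression up to σ'_p, then virgin compression beyond:
S_c = H/(1+e₀)·[C_r·log₁₀(σ'_p/σ'_0) + C_c·log₁₀(σ'_f/σ'_p)]
    = 7.4/2.21 × [0.086×log₁₀(133/81.5) + 0.28×log₁₀(161/133)]
    = 3.3484 × [0.018292 + 0.023233] = 0.139 m

S_c ≈ 0.139 m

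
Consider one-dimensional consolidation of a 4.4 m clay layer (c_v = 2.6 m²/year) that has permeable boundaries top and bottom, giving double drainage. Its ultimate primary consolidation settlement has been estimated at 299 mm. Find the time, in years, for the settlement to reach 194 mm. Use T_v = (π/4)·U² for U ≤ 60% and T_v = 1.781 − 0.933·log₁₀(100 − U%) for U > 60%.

t ≈ 0.631 years

Drainage path length: H_d = H/2 = 2.2 m (double drainage).
U = S(t)/S_ult = 194/299 = 0.6488.
U > 60%: T_v = 1.781 − 0.933·log₁₀(100 − 64.883) = 0.33903.
t = T_v·H_d²/c_v = 0.33903×2.2²/2.6 = 0.6311 years.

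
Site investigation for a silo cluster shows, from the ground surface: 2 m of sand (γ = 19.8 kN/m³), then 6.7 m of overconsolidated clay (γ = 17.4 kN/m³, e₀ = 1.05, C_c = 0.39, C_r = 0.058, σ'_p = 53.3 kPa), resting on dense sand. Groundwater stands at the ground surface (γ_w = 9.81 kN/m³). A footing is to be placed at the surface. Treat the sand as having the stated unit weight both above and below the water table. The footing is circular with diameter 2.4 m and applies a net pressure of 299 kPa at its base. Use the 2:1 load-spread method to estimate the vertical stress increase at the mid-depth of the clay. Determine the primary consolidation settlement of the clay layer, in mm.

Mid-depth of clay below the ground surface: z = 2 + 6.7/2 = 5.35 m.
Total vertical stress at mid-clay: σ_v = 19.8×2 + 17.4×3.35 = 97.89 kPa.
Pore pressure: u = 9.81×(5.35 − 0) = 52.483 kPa.
Initial effective stress: σ'_0 = σ_v − u = 97.89 − 52.483 = 45.407 kPa.
Stress increase at mid-clay by the 2:1 spreading method:
Δσ ≈ qD²/(D+z)² = 299×2.4²/(2.4+5.35)² = 28.674 kPa
Final effective stress: σ'_f = 45.407 + 28.674 = 74.081 kPa.
σ'_f = 74.081 > σ'_p = 53.3 kPa, so the stress path crosses the preconsolidation pressure — recompression up to σ'_p, then virgin compression beyond:
S_c = H/(1+e₀)·[C_r·log₁₀(σ'_p/σ'_0) + C_c·log₁₀(σ'_f/σ'_p)]
    = 6.7/2.05 × [0.058×log₁₀(53.3/45.407) + 0.39×log₁₀(74.081/53.3)]
    = 3.2683 × [0.0040371 + 0.055762] = 0.1954 m

S_c ≈ 195 mm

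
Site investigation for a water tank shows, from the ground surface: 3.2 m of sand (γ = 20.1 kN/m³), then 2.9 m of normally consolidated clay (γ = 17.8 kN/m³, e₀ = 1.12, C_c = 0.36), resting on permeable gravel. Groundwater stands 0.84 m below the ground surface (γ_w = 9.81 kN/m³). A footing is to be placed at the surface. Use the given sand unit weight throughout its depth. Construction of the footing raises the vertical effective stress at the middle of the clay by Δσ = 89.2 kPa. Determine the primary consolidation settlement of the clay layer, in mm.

Mid-depth of clay below the ground surface: z = 3.2 + 2.9/2 = 4.65 m.
Total vertical stress at mid-clay: σ_v = 20.1×3.2 + 17.8×1.45 = 90.13 kPa.
Pore pressure: u = 9.81×(4.65 − 0.84) = 37.376 kPa.
Initial effective stress: σ'_0 = σ_v − u = 90.13 − 37.376 = 52.754 kPa.
Final effective stress: σ'_f = σ'_0 + Δσ = 52.754 + 89.2 = 141.95 kPa.
Normally consolidated clay, so the full stress increment lies on the virgin compression line:
S_c = C_c·H/(1+e₀)·log₁₀(σ'_f/σ'_0) = 0.36×2.9/(1+1.12)×log₁₀(141.95/52.754)
    = 0.49245 × 0.42988 = 0.2117 m

S_c ≈ 212 mm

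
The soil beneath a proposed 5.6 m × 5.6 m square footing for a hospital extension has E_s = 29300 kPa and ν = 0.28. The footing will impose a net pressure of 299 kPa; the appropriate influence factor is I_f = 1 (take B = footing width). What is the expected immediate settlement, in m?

S_e ≈ 0.0527 m

Immediate (elastic) settlement: S_e = q·B·(1−ν²)/E_s · I_f.
S_e = 299 × 5.6 × (1 − 0.28²) / 29300 × 1
    = 299 × 5.6 × 0.9216 / 29300 × 1
    = 0.05267 m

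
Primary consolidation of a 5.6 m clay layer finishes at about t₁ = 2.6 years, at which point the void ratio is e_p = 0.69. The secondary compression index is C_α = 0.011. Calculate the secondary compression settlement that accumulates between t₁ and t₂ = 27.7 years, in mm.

Secondary compression: S_s = C_α·H/(1+e_p)·log₁₀(t₂/t₁)
S_s = 0.011×5.6/(1+0.69)×log₁₀(27.7/2.6)
    = 0.03645 × 1.028 = 0.03745 m

S_s ≈ 37.5 mm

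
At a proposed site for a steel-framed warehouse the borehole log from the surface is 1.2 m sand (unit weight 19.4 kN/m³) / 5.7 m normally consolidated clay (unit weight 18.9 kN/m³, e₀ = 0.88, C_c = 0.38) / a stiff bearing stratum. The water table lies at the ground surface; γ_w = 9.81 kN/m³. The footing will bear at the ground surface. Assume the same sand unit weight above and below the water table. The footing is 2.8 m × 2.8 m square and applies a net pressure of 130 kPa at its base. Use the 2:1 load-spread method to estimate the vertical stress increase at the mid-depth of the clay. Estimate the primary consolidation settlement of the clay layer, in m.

S_c ≈ 0.229 m

Mid-depth of clay below the ground surface: z = 1.2 + 5.7/2 = 4.05 m.
Total vertical stress at mid-clay: σ_v = 19.4×1.2 + 18.9×2.85 = 77.145 kPa.
Pore pressure: u = 9.81×(4.05 − 0) = 39.73 kPa.
Initial effective stress: σ'_0 = σ_v − u = 77.145 − 39.73 = 37.415 kPa.
Stress increase at mid-clay by the 2:1 spreading method:
Δσ = qBL/((B+z)(L+z)) = 130×2.8×2.8/((2.8+4.05)(2.8+4.05)) = 21.721 kPa
Final effective stress: σ'_f = σ'_0 + Δσ = 37.415 + 21.721 = 59.136 kPa.
Normally consolidated clay, so the full stress increment lies on the virgin compression line:
S_c = C_c·H/(1+e₀)·log₁₀(σ'_f/σ'_0) = 0.38×5.7/(1+0.88)×log₁₀(59.136/37.415)
    = 1.1521 × 0.19881 = 0.229 m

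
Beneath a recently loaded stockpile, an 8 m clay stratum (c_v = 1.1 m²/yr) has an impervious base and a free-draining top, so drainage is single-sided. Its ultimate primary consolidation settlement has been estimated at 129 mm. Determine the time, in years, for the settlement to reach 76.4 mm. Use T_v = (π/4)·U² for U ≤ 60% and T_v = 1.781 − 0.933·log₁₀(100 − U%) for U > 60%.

t ≈ 16 years

Drainage path length: H_d = H = 8 m (single drainage).
U = S(t)/S_ult = 76.4/129 = 0.5922.
U ≤ 60%: T_v = (π/4)·U² = (π/4)×0.59225² = 0.27548.
t = T_v·H_d²/c_v = 0.27548×8²/1.1 = 16.03 years.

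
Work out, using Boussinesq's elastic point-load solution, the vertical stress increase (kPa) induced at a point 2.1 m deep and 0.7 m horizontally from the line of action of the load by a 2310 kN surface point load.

Δσ_z ≈ 192 kPa

Boussinesq vertical stress below a point load on an elastic half-space:
Δσ_z = 3P/(2πz²) · [1 + (r/z)²]^(−5/2)
r/z = 0.7/2.1 = 0.33333; [1+(r/z)²]^(−5/2) = 0.76843.
Δσ_z = 3×2310/(2π×2.1²) × 0.76843 = 250.1 × 0.76843 = 192.2 kPa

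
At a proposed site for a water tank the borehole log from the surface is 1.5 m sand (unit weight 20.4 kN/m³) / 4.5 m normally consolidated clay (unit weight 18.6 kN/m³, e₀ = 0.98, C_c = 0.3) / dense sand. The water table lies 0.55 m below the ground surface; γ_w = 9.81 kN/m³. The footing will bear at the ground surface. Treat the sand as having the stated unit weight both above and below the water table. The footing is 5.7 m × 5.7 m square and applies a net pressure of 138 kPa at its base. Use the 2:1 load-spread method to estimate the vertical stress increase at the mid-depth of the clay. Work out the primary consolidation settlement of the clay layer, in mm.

Mid-depth of clay below the ground surface: z = 1.5 + 4.5/2 = 3.75 m.
Total vertical stress at mid-clay: σ_v = 20.4×1.5 + 18.6×2.25 = 72.45 kPa.
Pore pressure: u = 9.81×(3.75 − 0.55) = 31.392 kPa.
Initial effective stress: σ'_0 = σ_v − u = 72.45 − 31.392 = 41.058 kPa.
Stress increase at mid-clay by the 2:1 spreading method:
Δσ = qBL/((B+z)(L+z)) = 138×5.7×5.7/((5.7+3.75)(5.7+3.75)) = 50.207 kPa
Final effective stress: σ'_f = σ'_0 + Δσ = 41.058 + 50.207 = 91.265 kPa.
Normally consolidated clay, so the full stress increment lies on the virgin compression line:
S_c = C_c·H/(1+e₀)·log₁₀(σ'_f/σ'_0) = 0.3×4.5/(1+0.98)×log₁₀(91.265/41.058)
    = 0.68182 × 0.34691 = 0.2365 m

S_c ≈ 237 mm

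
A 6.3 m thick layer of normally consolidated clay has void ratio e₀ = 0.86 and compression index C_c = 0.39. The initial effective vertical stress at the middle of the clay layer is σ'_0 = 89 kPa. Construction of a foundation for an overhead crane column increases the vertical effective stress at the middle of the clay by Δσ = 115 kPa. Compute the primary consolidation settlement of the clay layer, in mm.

Final effective stress: σ'_f = σ'_0 + Δσ = 89 + 115 = 204 kPa.
Normally consolidated clay, so the full stress increment lies on the virgin compression line:
S_c = C_c·H/(1+e₀)·log₁₀(σ'_f/σ'_0) = 0.39×6.3/(1+0.86)×log₁₀(204/89)
    = 1.321 × 0.36024 = 0.4759 m

S_c ≈ 476 mm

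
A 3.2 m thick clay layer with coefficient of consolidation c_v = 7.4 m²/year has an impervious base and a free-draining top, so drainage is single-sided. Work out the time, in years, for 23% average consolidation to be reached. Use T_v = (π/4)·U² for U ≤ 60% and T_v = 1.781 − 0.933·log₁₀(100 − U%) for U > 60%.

t ≈ 0.0575 years

Drainage path length: H_d = H = 3.2 m (single drainage).
U ≤ 60%: T_v = (π/4)·U² = (π/4)×0.23² = 0.041548.
t = T_v·H_d²/c_v = 0.041548×3.2²/7.4 = 0.05749 years.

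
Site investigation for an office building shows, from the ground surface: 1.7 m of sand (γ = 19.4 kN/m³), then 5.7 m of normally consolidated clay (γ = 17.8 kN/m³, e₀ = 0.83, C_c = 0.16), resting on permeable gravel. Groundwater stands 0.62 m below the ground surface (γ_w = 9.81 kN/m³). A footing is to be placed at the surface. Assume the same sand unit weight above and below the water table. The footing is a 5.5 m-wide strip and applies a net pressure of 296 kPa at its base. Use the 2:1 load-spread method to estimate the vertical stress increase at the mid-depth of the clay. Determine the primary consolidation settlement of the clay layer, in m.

Mid-depth of clay below the ground surface: z = 1.7 + 5.7/2 = 4.55 m.
Total vertical stress at mid-clay: σ_v = 19.4×1.7 + 17.8×2.85 = 83.71 kPa.
Pore pressure: u = 9.81×(4.55 − 0.62) = 38.553 kPa.
Initial effective stress: σ'_0 = σ_v − u = 83.71 − 38.553 = 45.157 kPa.
Stress increase at mid-clay by the 2:1 spreading method:
Δσ = qB/(B+z) = 296×5.5/(5.5+4.55) = 161.99 kPa
Final effective stress: σ'_f = σ'_0 + Δσ = 45.157 + 161.99 = 207.15 kPa.
Normally consolidated clay, so the full stress increment lies on the virgin compression line:
S_c = C_c·H/(1+e₀)·log₁₀(σ'_f/σ'_0) = 0.16×5.7/(1+0.83)×log₁₀(207.15/45.157)
    = 0.49836 × 0.66156 = 0.3297 m

S_c ≈ 0.33 m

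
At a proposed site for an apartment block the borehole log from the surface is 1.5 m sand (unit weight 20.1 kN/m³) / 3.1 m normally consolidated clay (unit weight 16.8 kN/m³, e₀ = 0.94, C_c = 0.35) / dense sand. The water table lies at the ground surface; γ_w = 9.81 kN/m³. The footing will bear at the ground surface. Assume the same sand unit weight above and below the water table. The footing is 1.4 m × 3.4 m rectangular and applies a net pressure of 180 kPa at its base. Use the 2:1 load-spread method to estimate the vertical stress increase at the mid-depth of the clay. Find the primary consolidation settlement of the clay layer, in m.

S_c ≈ 0.184 m

Mid-depth of clay below the ground surface: z = 1.5 + 3.1/2 = 3.05 m.
Total vertical stress at mid-clay: σ_v = 20.1×1.5 + 16.8×1.55 = 56.19 kPa.
Pore pressure: u = 9.81×(3.05 − 0) = 29.921 kPa.
Initial effective stress: σ'_0 = σ_v − u = 56.19 − 29.921 = 26.269 kPa.
Stress increase at mid-clay by the 2:1 spreading method:
Δσ = qBL/((B+z)(L+z)) = 180×1.4×3.4/((1.4+3.05)(3.4+3.05)) = 29.851 kPa
Final effective stress: σ'_f = σ'_0 + Δσ = 26.269 + 29.851 = 56.12 kPa.
Normally consolidated clay, so the full stress increment lies on the virgin compression line:
S_c = C_c·H/(1+e₀)·log₁₀(σ'_f/σ'_0) = 0.35×3.1/(1+0.94)×log₁₀(56.12/26.269)
    = 0.55928 × 0.32967 = 0.1844 m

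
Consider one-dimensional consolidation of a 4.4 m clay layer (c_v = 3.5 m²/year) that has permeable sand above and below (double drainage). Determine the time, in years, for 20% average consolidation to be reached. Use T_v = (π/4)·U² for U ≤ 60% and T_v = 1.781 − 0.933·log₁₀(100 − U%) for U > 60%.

Drainage path length: H_d = H/2 = 2.2 m (double drainage).
U ≤ 60%: T_v = (π/4)·U² = (π/4)×0.2² = 0.031416.
t = T_v·H_d²/c_v = 0.031416×2.2²/3.5 = 0.04344 years.

t ≈ 0.0434 years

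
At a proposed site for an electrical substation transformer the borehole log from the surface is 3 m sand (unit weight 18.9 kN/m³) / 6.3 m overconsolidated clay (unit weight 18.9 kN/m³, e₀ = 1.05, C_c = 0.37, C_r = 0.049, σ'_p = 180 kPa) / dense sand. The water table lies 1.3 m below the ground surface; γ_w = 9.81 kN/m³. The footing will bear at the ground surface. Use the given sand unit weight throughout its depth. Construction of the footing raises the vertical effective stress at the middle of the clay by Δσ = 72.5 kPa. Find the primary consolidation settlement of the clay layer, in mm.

Mid-depth of clay below the ground surface: z = 3 + 6.3/2 = 6.15 m.
Total vertical stress at mid-clay: σ_v = 18.9×3 + 18.9×3.15 = 116.23 kPa.
Pore pressure: u = 9.81×(6.15 − 1.3) = 47.578 kPa.
Initial effective stress: σ'_0 = σ_v − u = 116.23 − 47.578 = 68.652 kPa.
Final effective stress: σ'_f = 68.652 + 72.5 = 141.15 kPa.
σ'_f = 141.15 ≤ σ'_p = 180 kPa, so the clay remains overconsolidated and only the recompression index applies:
S_c = C_r·H/(1+e₀)·log₁₀(σ'_f/σ'_0) = 0.049×6.3/2.05×log₁₀(141.15/68.652)
    = 0.15059 × 0.31303 = 0.04714 m

S_c ≈ 47.1 mm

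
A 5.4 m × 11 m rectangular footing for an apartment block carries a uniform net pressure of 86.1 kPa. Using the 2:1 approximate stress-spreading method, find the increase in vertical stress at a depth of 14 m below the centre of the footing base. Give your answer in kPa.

Δσ_z ≈ 10.5 kPa

By the 2:1 method the load spreads at 1 horizontal : 2 vertical, so at depth z the loaded area has grown by z in each plan dimension:
Δσ = qBL/((B+z)(L+z)) = 86.1×5.4×11/((5.4+14)(11+14)) = 10.545 kPa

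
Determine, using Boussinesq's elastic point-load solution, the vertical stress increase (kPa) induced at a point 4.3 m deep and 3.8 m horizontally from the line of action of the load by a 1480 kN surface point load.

Boussinesq vertical stress below a point load on an elastic half-space:
Δσ_z = 3P/(2πz²) · [1 + (r/z)²]^(−5/2)
r/z = 3.8/4.3 = 0.88372; [1+(r/z)²]^(−5/2) = 0.23625.
Δσ_z = 3×1480/(2π×4.3²) × 0.23625 = 38.218 × 0.23625 = 9.029 kPa

Δσ_z ≈ 9.03 kPa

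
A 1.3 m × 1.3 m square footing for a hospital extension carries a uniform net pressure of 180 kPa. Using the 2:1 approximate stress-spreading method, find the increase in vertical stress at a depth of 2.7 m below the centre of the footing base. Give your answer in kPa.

By the 2:1 method the load spreads at 1 horizontal : 2 vertical, so at depth z the loaded area has grown by z in each plan dimension:
Δσ = qBL/((B+z)(L+z)) = 180×1.3×1.3/((1.3+2.7)(1.3+2.7)) = 19.012 kPa

Δσ_z ≈ 19 kPa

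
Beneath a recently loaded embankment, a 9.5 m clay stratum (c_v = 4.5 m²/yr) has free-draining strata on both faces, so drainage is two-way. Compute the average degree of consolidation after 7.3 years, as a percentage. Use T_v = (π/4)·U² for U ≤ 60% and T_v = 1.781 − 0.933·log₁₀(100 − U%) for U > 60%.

U ≈ 97.8 %

Drainage path length: H_d = H/2 = 4.75 m (double drainage).
T_v = c_v·t/H_d² = 4.5×7.3/4.75² = 1.456.
T_v = 1.456 corresponds to the U > 60% branch:
U = 1 − 10^((1.781 − T_v)/0.933)/100 = 0.9777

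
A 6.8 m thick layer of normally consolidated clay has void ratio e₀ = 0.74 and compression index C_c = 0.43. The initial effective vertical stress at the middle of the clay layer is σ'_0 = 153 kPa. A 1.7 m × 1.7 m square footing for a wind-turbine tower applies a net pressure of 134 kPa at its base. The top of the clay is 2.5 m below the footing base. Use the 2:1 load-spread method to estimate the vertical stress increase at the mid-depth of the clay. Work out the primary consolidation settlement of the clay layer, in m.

Mid-depth of clay below the footing base: z = 2.5 + 6.8/2 = 5.9 m.
Stress increase at mid-clay by the 2:1 spreading method:
Δσ = qBL/((B+z)(L+z)) = 134×1.7×1.7/((1.7+5.9)(1.7+5.9)) = 6.7046 kPa
Final effective stress: σ'_f = σ'_0 + Δσ = 153 + 6.7046 = 159.7 kPa.
Normally consolidated clay, so the full stress increment lies on the virgin compression line:
S_c = C_c·H/(1+e₀)·log₁₀(σ'_f/σ'_0) = 0.43×6.8/(1+0.74)×log₁₀(159.7/153)
    = 1.6805 × 0.018613 = 0.03128 m

S_c ≈ 0.0313 m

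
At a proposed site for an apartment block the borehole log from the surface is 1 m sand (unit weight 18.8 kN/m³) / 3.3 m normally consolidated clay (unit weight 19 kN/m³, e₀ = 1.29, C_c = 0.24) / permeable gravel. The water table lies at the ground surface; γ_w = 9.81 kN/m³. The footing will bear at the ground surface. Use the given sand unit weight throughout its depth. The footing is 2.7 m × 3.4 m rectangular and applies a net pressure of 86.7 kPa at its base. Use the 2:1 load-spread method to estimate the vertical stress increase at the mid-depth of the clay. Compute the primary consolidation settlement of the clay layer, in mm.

S_c ≈ 105 mm

Mid-depth of clay below the ground surface: z = 1 + 3.3/2 = 2.65 m.
Total vertical stress at mid-clay: σ_v = 18.8×1 + 19×1.65 = 50.15 kPa.
Pore pressure: u = 9.81×(2.65 − 0) = 25.997 kPa.
Initial effective stress: σ'_0 = σ_v − u = 50.15 − 25.997 = 24.153 kPa.
Stress increase at mid-clay by the 2:1 spreading method:
Δσ = qBL/((B+z)(L+z)) = 86.7×2.7×3.4/((2.7+2.65)(3.4+2.65)) = 24.59 kPa
Final effective stress: σ'_f = σ'_0 + Δσ = 24.153 + 24.59 = 48.743 kPa.
Normally consolidated clay, so the full stress increment lies on the virgin compression line:
S_c = C_c·H/(1+e₀)·log₁₀(σ'_f/σ'_0) = 0.24×3.3/(1+1.29)×log₁₀(48.743/24.153)
    = 0.34585 × 0.30494 = 0.1055 m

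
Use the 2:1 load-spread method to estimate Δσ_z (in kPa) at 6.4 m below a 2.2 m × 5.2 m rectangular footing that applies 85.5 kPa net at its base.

By the 2:1 method the load spreads at 1 horizontal : 2 vertical, so at depth z the loaded area has grown by z in each plan dimension:
Δσ = qBL/((B+z)(L+z)) = 85.5×2.2×5.2/((2.2+6.4)(5.2+6.4)) = 9.8047 kPa

Δσ_z ≈ 9.8 kPa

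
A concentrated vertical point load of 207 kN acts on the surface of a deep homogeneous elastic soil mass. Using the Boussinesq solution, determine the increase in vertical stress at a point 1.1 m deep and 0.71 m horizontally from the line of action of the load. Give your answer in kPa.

Boussinesq vertical stress below a point load on an elastic half-space:
Δσ_z = 3P/(2πz²) · [1 + (r/z)²]^(−5/2)
r/z = 0.71/1.1 = 0.64545; [1+(r/z)²]^(−5/2) = 0.41867.
Δσ_z = 3×207/(2π×1.1²) × 0.41867 = 81.682 × 0.41867 = 34.2 kPa

Δσ_z ≈ 34.2 kPa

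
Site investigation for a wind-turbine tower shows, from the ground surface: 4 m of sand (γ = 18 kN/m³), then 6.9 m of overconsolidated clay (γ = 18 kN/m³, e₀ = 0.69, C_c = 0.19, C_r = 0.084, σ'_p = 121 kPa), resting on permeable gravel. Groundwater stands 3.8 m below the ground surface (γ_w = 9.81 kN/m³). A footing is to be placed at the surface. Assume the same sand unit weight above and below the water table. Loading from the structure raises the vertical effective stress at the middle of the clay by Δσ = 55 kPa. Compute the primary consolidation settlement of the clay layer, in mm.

S_c ≈ 111 mm

Mid-depth of clay below the ground surface: z = 4 + 6.9/2 = 7.45 m.
Total vertical stress at mid-clay: σ_v = 18×4 + 18×3.45 = 134.1 kPa.
Pore pressure: u = 9.81×(7.45 − 3.8) = 35.806 kPa.
Initial effective stress: σ'_0 = σ_v − u = 134.1 − 35.806 = 98.294 kPa.
Final effective stress: σ'_f = 98.294 + 55 = 153.29 kPa.
σ'_f = 153.29 > σ'_p = 121 kPa, so the stress path crosses the preconsolidation pressure — recompression up to σ'_p, then virgin compression beyond:
S_c = H/(1+e₀)·[C_r·log₁₀(σ'_p/σ'_0) + C_c·log₁₀(σ'_f/σ'_p)]
    = 6.9/1.69 × [0.084×log₁₀(121/98.294) + 0.19×log₁₀(153.29/121)]
    = 4.0828 × [0.0075817 + 0.019518] = 0.1106 m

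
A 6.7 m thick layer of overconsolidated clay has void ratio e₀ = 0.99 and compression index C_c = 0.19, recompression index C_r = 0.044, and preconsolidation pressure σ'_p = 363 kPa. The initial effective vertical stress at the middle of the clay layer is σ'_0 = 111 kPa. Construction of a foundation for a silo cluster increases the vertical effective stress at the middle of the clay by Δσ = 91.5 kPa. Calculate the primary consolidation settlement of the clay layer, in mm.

Final effective stress: σ'_f = 111 + 91.5 = 202.5 kPa.
σ'_f = 202.5 ≤ σ'_p = 363 kPa, so the clay remains overconsolidated and only the recompression index applies:
S_c = C_r·H/(1+e₀)·log₁₀(σ'_f/σ'_0) = 0.044×6.7/1.99×log₁₀(202.5/111)
    = 0.14814 × 0.2611 = 0.03868 m

S_c ≈ 38.7 mm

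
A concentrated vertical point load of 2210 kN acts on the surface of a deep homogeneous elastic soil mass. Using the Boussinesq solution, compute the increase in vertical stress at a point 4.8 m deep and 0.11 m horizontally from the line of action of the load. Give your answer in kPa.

Boussinesq vertical stress below a point load on an elastic half-space:
Δσ_z = 3P/(2πz²) · [1 + (r/z)²]^(−5/2)
r/z = 0.11/4.8 = 0.022917; [1+(r/z)²]^(−5/2) = 0.99869.
Δσ_z = 3×2210/(2π×4.8²) × 0.99869 = 45.798 × 0.99869 = 45.74 kPa

Δσ_z ≈ 45.7 kPa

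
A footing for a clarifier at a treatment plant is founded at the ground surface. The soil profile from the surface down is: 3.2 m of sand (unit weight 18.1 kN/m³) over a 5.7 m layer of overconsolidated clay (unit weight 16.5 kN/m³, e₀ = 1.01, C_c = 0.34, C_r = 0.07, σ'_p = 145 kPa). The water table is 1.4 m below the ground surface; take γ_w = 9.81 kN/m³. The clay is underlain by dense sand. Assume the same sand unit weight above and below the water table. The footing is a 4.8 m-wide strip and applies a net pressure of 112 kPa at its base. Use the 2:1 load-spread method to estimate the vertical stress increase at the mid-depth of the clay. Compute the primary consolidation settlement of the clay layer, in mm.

Mid-depth of clay below the ground surface: z = 3.2 + 5.7/2 = 6.05 m.
Total vertical stress at mid-clay: σ_v = 18.1×3.2 + 16.5×2.85 = 104.95 kPa.
Pore pressure: u = 9.81×(6.05 − 1.4) = 45.617 kPa.
Initial effective stress: σ'_0 = σ_v − u = 104.95 − 45.617 = 59.333 kPa.
Stress increase at mid-clay by the 2:1 spreading method:
Δσ = qB/(B+z) = 112×4.8/(4.8+6.05) = 49.548 kPa
Final effective stress: σ'_f = 59.333 + 49.548 = 108.88 kPa.
σ'_f = 108.88 ≤ σ'_p = 145 kPa, so the clay remains overconsolidated and only the recompression index applies:
S_c = C_r·H/(1+e₀)·log₁₀(σ'_f/σ'_0) = 0.07×5.7/2.01×log₁₀(108.88/59.333)
    = 0.19851 × 0.26365 = 0.05234 m

S_c ≈ 52.3 mm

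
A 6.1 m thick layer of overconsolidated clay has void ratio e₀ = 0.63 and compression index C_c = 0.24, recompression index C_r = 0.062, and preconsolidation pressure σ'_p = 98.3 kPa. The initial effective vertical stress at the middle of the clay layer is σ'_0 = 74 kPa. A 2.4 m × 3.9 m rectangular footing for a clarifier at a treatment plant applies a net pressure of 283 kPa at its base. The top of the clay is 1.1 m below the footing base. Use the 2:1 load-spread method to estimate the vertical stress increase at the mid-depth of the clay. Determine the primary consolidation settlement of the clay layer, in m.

Mid-depth of clay below the footing base: z = 1.1 + 6.1/2 = 4.15 m.
Stress increase at mid-clay by the 2:1 spreading method:
Δσ = qBL/((B+z)(L+z)) = 283×2.4×3.9/((2.4+4.15)(3.9+4.15)) = 50.237 kPa
Final effective stress: σ'_f = 74 + 50.237 = 124.24 kPa.
σ'_f = 124.24 > σ'_p = 98.3 kPa, so the stress path crosses the preconsolidation pressure — recompression up to σ'_p, then virgin compression beyond:
S_c = H/(1+e₀)·[C_r·log₁₀(σ'_p/σ'_0) + C_c·log₁₀(σ'_f/σ'_p)]
    = 6.1/1.63 × [0.062×log₁₀(98.3/74) + 0.24×log₁₀(124.24/98.3)]
    = 3.7423 × [0.007646 + 0.02441] = 0.12 m

S_c ≈ 0.12 m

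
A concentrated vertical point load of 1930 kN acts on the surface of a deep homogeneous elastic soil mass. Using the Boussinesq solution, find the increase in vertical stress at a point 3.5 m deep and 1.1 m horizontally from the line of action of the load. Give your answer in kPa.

Δσ_z ≈ 59.4 kPa

Boussinesq vertical stress below a point load on an elastic half-space:
Δσ_z = 3P/(2πz²) · [1 + (r/z)²]^(−5/2)
r/z = 1.1/3.5 = 0.31429; [1+(r/z)²]^(−5/2) = 0.79018.
Δσ_z = 3×1930/(2π×3.5²) × 0.79018 = 75.225 × 0.79018 = 59.44 kPa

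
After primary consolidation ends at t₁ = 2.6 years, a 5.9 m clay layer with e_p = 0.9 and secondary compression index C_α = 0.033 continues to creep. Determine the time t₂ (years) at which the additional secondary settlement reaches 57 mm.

t₂ ≈ 9.36 years

S_s = C_α·H/(1+e_p)·log₁₀(t₂/t₁) ⇒ log₁₀(t₂/t₁) = S_s·(1+e_p)/(C_α·H).
log₁₀(t₂/t₁) = 0.057 × (1+0.9) / (0.033×5.9) = 0.5562
t₂ = t₁ × 10^0.5562 = 2.6 × 3.599 = 9.359 years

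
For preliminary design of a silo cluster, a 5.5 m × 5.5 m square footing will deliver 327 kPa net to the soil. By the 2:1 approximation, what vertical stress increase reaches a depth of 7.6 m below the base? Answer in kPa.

Δσ_z ≈ 57.6 kPa

By the 2:1 method the load spreads at 1 horizontal : 2 vertical, so at depth z the loaded area has grown by z in each plan dimension:
Δσ = qBL/((B+z)(L+z)) = 327×5.5×5.5/((5.5+7.6)(5.5+7.6)) = 57.641 kPa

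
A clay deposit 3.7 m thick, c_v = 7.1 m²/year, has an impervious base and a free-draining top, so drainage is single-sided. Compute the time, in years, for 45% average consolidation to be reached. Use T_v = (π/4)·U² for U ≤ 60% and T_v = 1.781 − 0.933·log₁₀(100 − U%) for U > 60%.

t ≈ 0.307 years

Drainage path length: H_d = H = 3.7 m (single drainage).
U ≤ 60%: T_v = (π/4)·U² = (π/4)×0.45² = 0.15904.
t = T_v·H_d²/c_v = 0.15904×3.7²/7.1 = 0.3067 years.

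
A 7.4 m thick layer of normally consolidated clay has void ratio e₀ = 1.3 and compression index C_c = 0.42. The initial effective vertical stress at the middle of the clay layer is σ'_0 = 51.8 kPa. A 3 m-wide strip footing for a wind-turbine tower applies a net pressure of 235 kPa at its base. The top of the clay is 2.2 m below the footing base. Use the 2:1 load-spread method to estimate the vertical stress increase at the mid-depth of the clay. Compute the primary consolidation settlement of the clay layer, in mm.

Mid-depth of clay below the footing base: z = 2.2 + 7.4/2 = 5.9 m.
Stress increase at mid-clay by the 2:1 spreading method:
Δσ = qB/(B+z) = 235×3/(3+5.9) = 79.213 kPa
Final effective stress: σ'_f = σ'_0 + Δσ = 51.8 + 79.213 = 131.01 kPa.
Normally consolidated clay, so the full stress increment lies on the virgin compression line:
S_c = C_c·H/(1+e₀)·log₁₀(σ'_f/σ'_0) = 0.42×7.4/(1+1.3)×log₁₀(131.01/51.8)
    = 1.3513 × 0.40297 = 0.5445 m

S_c ≈ 545 mm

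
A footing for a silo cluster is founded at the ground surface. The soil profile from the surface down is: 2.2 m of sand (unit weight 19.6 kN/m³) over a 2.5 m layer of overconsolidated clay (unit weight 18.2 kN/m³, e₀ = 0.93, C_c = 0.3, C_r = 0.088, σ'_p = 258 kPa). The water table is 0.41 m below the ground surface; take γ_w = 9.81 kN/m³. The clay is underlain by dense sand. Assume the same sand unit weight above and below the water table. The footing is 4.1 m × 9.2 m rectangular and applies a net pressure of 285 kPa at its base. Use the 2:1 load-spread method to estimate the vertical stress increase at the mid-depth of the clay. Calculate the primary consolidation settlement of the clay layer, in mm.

Mid-depth of clay below the ground surface: z = 2.2 + 2.5/2 = 3.45 m.
Total vertical stress at mid-clay: σ_v = 19.6×2.2 + 18.2×1.25 = 65.87 kPa.
Pore pressure: u = 9.81×(3.45 − 0.41) = 29.822 kPa.
Initial effective stress: σ'_0 = σ_v − u = 65.87 − 29.822 = 36.048 kPa.
Stress increase at mid-clay by the 2:1 spreading method:
Δσ = qBL/((B+z)(L+z)) = 285×4.1×9.2/((4.1+3.45)(9.2+3.45)) = 112.56 kPa
Final effective stress: σ'_f = 36.048 + 112.56 = 148.61 kPa.
σ'_f = 148.61 ≤ σ'_p = 258 kPa, so the clay remains overconsolidated and only the recompression index applies:
S_c = C_r·H/(1+e₀)·log₁₀(σ'_f/σ'_0) = 0.088×2.5/1.93×log₁₀(148.61/36.048)
    = 0.11399 × 0.61517 = 0.07012 m

S_c ≈ 70.1 mm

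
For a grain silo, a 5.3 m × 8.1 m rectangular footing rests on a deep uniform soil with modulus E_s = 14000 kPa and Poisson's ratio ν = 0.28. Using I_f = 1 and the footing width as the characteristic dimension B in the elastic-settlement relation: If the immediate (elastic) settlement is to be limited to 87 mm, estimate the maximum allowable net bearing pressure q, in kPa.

S_e = q·B·(1−ν²)/E_s · I_f  ⇒  q = S_e·E_s / (B·(1−ν²)·I_f).
q = 0.087 × 14000 / (5.3 × 0.9216 × 1) = 249.4 kPa

q ≈ 249 kPa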